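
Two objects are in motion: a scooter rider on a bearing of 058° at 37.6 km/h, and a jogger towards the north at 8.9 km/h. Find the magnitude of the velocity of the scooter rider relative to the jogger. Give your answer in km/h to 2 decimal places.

Taking east as x and north as y: scooter rider velocity = (31.887, 19.925) km/h; jogger velocity = (0.000, 8.900) km/h.
Velocity of scooter rider relative to jogger = (31.887, 19.925) − (0.000, 8.900) = (31.887, 11.025) km/h.
Magnitude = |(31.887, 11.025)| = 33.739 km/h.

33.74 km/h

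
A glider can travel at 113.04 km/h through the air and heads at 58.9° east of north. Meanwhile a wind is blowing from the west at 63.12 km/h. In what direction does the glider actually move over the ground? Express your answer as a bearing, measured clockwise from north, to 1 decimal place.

069.9°

Taking east as x and north as y: velocity relative to the air = (96.792, 58.389) km/h; the air relative to ground = (63.120, 0.000) km/h.
Velocity relative to ground = (96.792, 58.389) + (63.120, 0.000) = (159.912, 58.389) km/h.
Bearing = atan2(159.91, 58.39) = 69.94° clockwise from north.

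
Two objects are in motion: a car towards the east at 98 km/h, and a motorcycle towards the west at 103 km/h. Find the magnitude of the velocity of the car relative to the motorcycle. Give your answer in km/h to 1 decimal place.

201.0 km/h

Taking east as x and north as y: car velocity = (98.000, 0.000) km/h; motorcycle velocity = (-103.000, 0.000) km/h.
Velocity of car relative to motorcycle = (98.000, 0.000) − (-103.000, 0.000) = (201.000, 0.000) km/h.
Magnitude = |(201.000, 0.000)| = 201.000 km/h.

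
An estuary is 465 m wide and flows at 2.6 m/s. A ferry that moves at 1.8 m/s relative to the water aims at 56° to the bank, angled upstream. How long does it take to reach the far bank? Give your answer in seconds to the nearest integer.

312 s

The component of the ferry's velocity perpendicular to the bank is 1.8 × sin 56° = 1.492 m/s.
The current is parallel to the bank, so it does not affect the crossing time.
Time = 465 / 1.492 = 311.606 s.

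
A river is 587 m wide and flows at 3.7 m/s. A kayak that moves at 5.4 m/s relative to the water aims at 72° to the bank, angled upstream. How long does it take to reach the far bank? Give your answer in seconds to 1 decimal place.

114.3 s

The component of the kayak's velocity perpendicular to the bank is 5.4 × sin 72° = 5.136 m/s.
The current is parallel to the bank, so it does not affect the crossing time.
Time = 587 / 5.136 = 114.298 s.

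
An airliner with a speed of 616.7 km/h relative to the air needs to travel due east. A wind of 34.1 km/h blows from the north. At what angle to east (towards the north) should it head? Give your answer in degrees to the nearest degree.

3°

The wind pushes perpendicular to the desired track; the heading must have a component into the wind equal to 34.1 km/h: 616.7 sin θ = 34.1.
sin θ = 0.0553, so θ = 3.170°.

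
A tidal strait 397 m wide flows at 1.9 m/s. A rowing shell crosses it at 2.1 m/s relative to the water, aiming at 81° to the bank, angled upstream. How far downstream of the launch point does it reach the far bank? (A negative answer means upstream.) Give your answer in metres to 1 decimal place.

Perpendicular speed = 2.074 m/s; crossing time = 397 / 2.074 = 191.404 s.
Net downstream speed = 1.571 m/s.
Drift = 1.571 × 191.404 = 300.789 m (downstream).

300.8 m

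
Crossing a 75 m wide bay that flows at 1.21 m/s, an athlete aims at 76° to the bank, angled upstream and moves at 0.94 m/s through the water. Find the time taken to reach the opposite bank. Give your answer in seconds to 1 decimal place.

The component of the athlete's velocity perpendicular to the bank is 0.94 × sin 76° = 0.912 m/s.
The current is parallel to the bank, so it does not affect the crossing time.
Time = 75 / 0.912 = 82.230 s.

82.2 s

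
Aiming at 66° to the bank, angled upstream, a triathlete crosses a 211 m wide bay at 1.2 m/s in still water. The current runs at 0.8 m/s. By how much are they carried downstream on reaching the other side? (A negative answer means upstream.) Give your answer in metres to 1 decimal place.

60.0 m

Perpendicular speed = 1.096 m/s; crossing time = 211 / 1.096 = 192.474 s.
Net downstream speed = 0.312 m/s.
Drift = 0.312 × 192.474 = 60.036 m (downstream).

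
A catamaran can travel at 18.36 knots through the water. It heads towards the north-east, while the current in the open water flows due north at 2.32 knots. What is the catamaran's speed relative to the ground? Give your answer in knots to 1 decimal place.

Taking east as x and north as y: velocity relative to the water = (12.982, 12.982) knots; the water relative to ground = (0.000, 2.320) knots.
Velocity relative to ground = (12.982, 12.982) + (0.000, 2.320) = (12.982, 15.302) knots.
Speed = |(12.982, 15.302)| = 20.068 knots.

20.1 knots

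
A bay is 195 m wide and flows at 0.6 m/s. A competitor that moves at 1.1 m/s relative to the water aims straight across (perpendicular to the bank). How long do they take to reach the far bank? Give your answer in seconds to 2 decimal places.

177.27 s

The component of the competitor's velocity perpendicular to the bank is 1.1 m/s.
The current is parallel to the bank, so it does not affect the crossing time.
Time = 195 / 1.100 = 177.273 s.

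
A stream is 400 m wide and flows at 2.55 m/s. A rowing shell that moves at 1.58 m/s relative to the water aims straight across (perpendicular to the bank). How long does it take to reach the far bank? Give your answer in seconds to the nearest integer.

253 s

The component of the rowing shell's velocity perpendicular to the bank is 1.58 m/s.
The flow acts along the bank and has no component across it.
Time = 400 / 1.580 = 253.165 s.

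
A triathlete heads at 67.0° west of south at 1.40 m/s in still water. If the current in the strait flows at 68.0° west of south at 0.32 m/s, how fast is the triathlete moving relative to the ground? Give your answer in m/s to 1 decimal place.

Taking east as x and north as y: velocity relative to the water = (-1.289, -0.547) m/s; the water relative to ground = (-0.297, -0.120) m/s.
Velocity relative to ground = (-1.289, -0.547) + (-0.297, -0.120) = (-1.585, -0.667) m/s.
Speed = |(-1.585, -0.667)| = 1.720 m/s.

1.7 m/s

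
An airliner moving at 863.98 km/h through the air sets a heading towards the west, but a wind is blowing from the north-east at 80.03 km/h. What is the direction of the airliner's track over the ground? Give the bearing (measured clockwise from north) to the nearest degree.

Taking east as x and north as y: velocity relative to the air = (-863.980, 0.000) km/h; the air relative to ground = (-56.590, -56.590) km/h.
Velocity relative to ground = (-863.980, 0.000) + (-56.590, -56.590) = (-920.570, -56.590) km/h.
Bearing = atan2(-920.57, -56.59) = 266.48° clockwise from north.

266°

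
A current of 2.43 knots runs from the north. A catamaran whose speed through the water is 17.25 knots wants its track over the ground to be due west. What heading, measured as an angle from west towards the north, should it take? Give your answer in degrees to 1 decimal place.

8.1°

The current pushes perpendicular to the desired track; the heading must have a component into the current equal to 2.43 knots: 17.25 sin θ = 2.43.
sin θ = 0.1409, so θ = 8.098°.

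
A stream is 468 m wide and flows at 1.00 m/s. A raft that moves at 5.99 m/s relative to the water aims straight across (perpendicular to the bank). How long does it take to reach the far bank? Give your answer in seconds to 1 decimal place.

The component of the raft's velocity perpendicular to the bank is 5.99 m/s.
Only the cross-stream component determines the crossing time; the current contributes nothing perpendicular to the bank.
Time = 468 / 5.990 = 78.130 s.

78.1 s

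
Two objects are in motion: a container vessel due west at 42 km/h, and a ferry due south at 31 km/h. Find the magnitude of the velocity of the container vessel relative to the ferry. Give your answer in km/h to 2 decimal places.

Taking east as x and north as y: container vessel velocity = (-42.000, 0.000) km/h; ferry velocity = (0.000, -31.000) km/h.
Velocity of container vessel relative to ferry = (-42.000, 0.000) − (0.000, -31.000) = (-42.000, 31.000) km/h.
Magnitude = |(-42.000, 31.000)| = 52.202 km/h.

52.20 km/h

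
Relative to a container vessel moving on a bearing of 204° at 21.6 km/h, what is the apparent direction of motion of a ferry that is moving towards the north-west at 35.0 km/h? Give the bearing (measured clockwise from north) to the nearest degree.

Taking east as x and north as y: ferry velocity = (-24.749, 24.749) km/h; container vessel velocity = (-8.786, -19.733) km/h.
Velocity of ferry relative to container vessel = (-24.749, 24.749) − (-8.786, -19.733) = (-15.963, 44.481) km/h.
Bearing = atan2(-15.96, 44.48) = 340.26° clockwise from north.

340°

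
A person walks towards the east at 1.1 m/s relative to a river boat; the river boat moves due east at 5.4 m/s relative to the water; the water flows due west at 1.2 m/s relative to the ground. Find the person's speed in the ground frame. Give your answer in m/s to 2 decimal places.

In east/north components (m/s): person relative to river boat = (1.100, 0.000); river boat relative to water = (5.400, 0.000); water relative to ground = (-1.200, 0.000).
Sum = (5.300, 0.000) m/s.
Speed = |(5.300, 0.000)| = 5.300 m/s.

5.30 m/s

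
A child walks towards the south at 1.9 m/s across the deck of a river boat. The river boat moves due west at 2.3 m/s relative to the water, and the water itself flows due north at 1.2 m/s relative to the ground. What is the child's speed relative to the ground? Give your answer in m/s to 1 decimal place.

2.4 m/s

In east/north components (m/s): child relative to river boat = (0.000, -1.900); river boat relative to water = (-2.300, 0.000); water relative to ground = (0.000, 1.200).
Sum = (-2.300, -0.700) m/s.
Speed = |(-2.300, -0.700)| = 2.404 m/s.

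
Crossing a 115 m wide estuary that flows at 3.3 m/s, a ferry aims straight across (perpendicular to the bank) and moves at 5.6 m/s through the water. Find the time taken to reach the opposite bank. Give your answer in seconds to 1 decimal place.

The component of the ferry's velocity perpendicular to the bank is 5.6 m/s.
Only the cross-stream component determines the crossing time; the current contributes nothing perpendicular to the bank.
Time = 115 / 5.600 = 20.536 s.

20.5 s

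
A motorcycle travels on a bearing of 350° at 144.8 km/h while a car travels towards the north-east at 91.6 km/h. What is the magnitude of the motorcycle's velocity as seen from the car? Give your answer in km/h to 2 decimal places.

Taking east as x and north as y: motorcycle velocity = (-25.144, 142.600) km/h; car velocity = (64.771, 64.771) km/h.
Velocity of motorcycle relative to car = (-25.144, 142.600) − (64.771, 64.771) = (-89.915, 77.829) km/h.
Magnitude = |(-89.915, 77.829)| = 118.921 km/h.

118.92 km/h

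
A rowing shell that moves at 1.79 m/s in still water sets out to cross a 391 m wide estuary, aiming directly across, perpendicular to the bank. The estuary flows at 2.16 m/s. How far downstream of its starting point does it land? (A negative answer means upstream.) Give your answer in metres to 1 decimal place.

471.8 m

Perpendicular speed = 1.790 m/s; crossing time = 391 / 1.790 = 218.436 s.
Net downstream speed = 2.160 m/s.
Drift = 2.160 × 218.436 = 471.821 m (downstream).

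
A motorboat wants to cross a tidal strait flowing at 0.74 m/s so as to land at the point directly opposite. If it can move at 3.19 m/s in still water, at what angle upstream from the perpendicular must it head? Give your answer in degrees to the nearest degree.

To cancel the current, the upstream component of the motorboat's velocity must equal the flow: 3.19 sin θ = 0.74.
sin θ = 0.74 / 3.19 = 0.2320.
θ = arcsin(0.2320) = 13.413°.

13°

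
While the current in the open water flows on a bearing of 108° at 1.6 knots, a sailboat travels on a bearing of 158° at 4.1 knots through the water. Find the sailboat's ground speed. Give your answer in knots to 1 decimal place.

5.3 knots

Taking east as x and north as y: velocity relative to the water = (1.536, -3.801) knots; the water relative to ground = (1.522, -0.494) knots.
Velocity relative to ground = (1.536, -3.801) + (1.522, -0.494) = (3.058, -4.296) knots.
Speed = |(3.058, -4.296)| = 5.273 knots.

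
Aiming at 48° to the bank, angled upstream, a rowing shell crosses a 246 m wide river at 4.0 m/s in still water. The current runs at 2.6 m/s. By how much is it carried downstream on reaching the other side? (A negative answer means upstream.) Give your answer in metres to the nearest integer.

Perpendicular speed = 2.973 m/s; crossing time = 246 / 2.973 = 82.756 s.
Net downstream speed = -0.077 m/s.
Drift = -0.077 × 82.756 = -6.333 m (upstream).

-6 m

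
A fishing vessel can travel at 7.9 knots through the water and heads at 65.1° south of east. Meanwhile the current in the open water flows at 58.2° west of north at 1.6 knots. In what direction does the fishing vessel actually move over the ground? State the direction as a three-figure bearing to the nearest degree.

Taking east as x and north as y: velocity relative to the water = (3.326, -7.166) knots; the water relative to ground = (-1.360, 0.843) knots.
Velocity relative to ground = (3.326, -7.166) + (-1.360, 0.843) = (1.966, -6.323) knots.
Bearing = atan2(1.97, -6.32) = 162.72° clockwise from north.

163°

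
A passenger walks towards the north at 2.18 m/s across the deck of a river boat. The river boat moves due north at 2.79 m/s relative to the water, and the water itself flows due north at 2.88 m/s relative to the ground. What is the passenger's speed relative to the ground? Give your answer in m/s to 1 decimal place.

In east/north components (m/s): passenger relative to river boat = (0.000, 2.180); river boat relative to water = (0.000, 2.790); water relative to ground = (0.000, 2.880).
Sum = (0.000, 7.850) m/s.
Speed = |(0.000, 7.850)| = 7.850 m/s.

7.9 m/s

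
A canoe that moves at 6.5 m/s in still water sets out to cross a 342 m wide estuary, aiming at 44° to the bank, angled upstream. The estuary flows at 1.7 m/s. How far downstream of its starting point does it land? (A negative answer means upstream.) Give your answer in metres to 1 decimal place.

-225.4 m

Perpendicular speed = 4.515 m/s; crossing time = 342 / 4.515 = 75.743 s.
Net downstream speed = -2.976 m/s.
Drift = -2.976 × 75.743 = -225.389 m (upstream).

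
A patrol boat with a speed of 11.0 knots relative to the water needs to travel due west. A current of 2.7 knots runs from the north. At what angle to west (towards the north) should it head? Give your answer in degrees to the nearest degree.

14°

The current pushes perpendicular to the desired track; the heading must have a component into the current equal to 2.7 knots: 11.0 sin θ = 2.7.
sin θ = 0.2455, so θ = 14.209°.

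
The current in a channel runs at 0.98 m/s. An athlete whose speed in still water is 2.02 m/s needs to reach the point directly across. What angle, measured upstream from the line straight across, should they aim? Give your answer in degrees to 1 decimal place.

To cancel the current, the upstream component of the athlete's velocity must equal the flow: 2.02 sin θ = 0.98.
sin θ = 0.98 / 2.02 = 0.4851.
θ = arcsin(0.4851) = 29.022°.

29.0°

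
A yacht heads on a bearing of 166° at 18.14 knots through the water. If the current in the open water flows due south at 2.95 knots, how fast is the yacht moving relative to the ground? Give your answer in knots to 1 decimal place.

Taking east as x and north as y: velocity relative to the water = (4.388, -17.601) knots; the water relative to ground = (0.000, -2.950) knots.
Velocity relative to ground = (4.388, -17.601) + (0.000, -2.950) = (4.388, -20.551) knots.
Speed = |(4.388, -20.551)| = 21.014 knots.

21.0 knots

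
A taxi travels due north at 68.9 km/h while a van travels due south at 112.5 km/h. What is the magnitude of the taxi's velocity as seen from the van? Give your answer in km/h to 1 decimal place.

181.4 km/h

Taking east as x and north as y: taxi velocity = (0.000, 68.900) km/h; van velocity = (0.000, -112.500) km/h.
Velocity of taxi relative to van = (0.000, 68.900) − (0.000, -112.500) = (0.000, 181.400) km/h.
Magnitude = |(0.000, 181.400)| = 181.400 km/h.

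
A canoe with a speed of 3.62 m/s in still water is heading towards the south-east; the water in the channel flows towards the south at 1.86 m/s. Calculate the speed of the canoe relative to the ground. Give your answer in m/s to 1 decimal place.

Taking east as x and north as y: velocity relative to the water = (2.560, -2.560) m/s; the water relative to ground = (0.000, -1.860) m/s.
Velocity relative to ground = (2.560, -2.560) + (0.000, -1.860) = (2.560, -4.420) m/s.
Speed = |(2.560, -4.420)| = 5.107 m/s.

5.1 m/s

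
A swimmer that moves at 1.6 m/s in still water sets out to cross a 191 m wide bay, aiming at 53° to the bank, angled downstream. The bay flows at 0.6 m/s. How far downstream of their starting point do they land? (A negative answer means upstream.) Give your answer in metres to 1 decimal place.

233.6 m

Perpendicular speed = 1.278 m/s; crossing time = 191 / 1.278 = 149.474 s.
Net downstream speed = 1.563 m/s.
Drift = 1.563 × 149.474 = 233.613 m (downstream).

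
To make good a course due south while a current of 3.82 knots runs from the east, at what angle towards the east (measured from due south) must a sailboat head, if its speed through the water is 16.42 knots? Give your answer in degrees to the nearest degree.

The current pushes perpendicular to the desired track; the heading must have a component into the current equal to 3.82 knots: 16.42 sin θ = 3.82.
sin θ = 0.2326, so θ = 13.453°.

13°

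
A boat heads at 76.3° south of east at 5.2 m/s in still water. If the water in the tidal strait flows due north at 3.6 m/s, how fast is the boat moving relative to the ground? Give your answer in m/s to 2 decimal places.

Taking east as x and north as y: velocity relative to the water = (1.232, -5.052) m/s; the water relative to ground = (0.000, 3.600) m/s.
Velocity relative to ground = (1.232, -5.052) + (0.000, 3.600) = (1.232, -1.452) m/s.
Speed = |(1.232, -1.452)| = 1.904 m/s.

1.90 m/s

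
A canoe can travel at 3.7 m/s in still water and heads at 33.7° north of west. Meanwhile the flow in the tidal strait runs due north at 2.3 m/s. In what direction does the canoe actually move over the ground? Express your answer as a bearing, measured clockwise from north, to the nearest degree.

Taking east as x and north as y: velocity relative to the water = (-3.078, 2.053) m/s; the water relative to ground = (0.000, 2.300) m/s.
Velocity relative to ground = (-3.078, 2.053) + (0.000, 2.300) = (-3.078, 4.353) m/s.
Bearing = atan2(-3.08, 4.35) = 324.73° clockwise from north.

325°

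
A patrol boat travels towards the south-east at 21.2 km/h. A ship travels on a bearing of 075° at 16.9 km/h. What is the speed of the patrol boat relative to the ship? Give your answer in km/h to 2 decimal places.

Taking east as x and north as y: patrol boat velocity = (14.991, -14.991) km/h; ship velocity = (16.324, 4.374) km/h.
Velocity of patrol boat relative to ship = (14.991, -14.991) − (16.324, 4.374) = (-1.333, -19.365) km/h.
Magnitude = |(-1.333, -19.365)| = 19.411 km/h.

19.41 km/h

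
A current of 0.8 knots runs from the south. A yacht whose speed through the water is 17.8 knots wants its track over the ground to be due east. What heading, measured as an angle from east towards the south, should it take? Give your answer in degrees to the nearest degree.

3°

The current pushes perpendicular to the desired track; the heading must have a component into the current equal to 0.8 knots: 17.8 sin θ = 0.8.
sin θ = 0.0449, so θ = 2.576°.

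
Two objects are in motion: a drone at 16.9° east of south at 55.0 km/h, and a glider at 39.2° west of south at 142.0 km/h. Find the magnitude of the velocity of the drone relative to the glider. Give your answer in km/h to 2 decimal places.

120.32 km/h

Taking east as x and north as y: drone velocity = (15.989, -52.625) km/h; glider velocity = (-89.748, -110.042) km/h.
Velocity of drone relative to glider = (15.989, -52.625) − (-89.748, -110.042) = (105.737, 57.417) km/h.
Magnitude = |(105.737, 57.417)| = 120.320 km/h.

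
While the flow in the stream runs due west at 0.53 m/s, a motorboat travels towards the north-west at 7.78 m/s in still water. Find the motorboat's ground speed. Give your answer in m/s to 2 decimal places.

8.16 m/s

Taking east as x and north as y: velocity relative to the water = (-5.501, 5.501) m/s; the water relative to ground = (-0.530, 0.000) m/s.
Velocity relative to ground = (-5.501, 5.501) + (-0.530, 0.000) = (-6.031, 5.501) m/s.
Speed = |(-6.031, 5.501)| = 8.163 m/s.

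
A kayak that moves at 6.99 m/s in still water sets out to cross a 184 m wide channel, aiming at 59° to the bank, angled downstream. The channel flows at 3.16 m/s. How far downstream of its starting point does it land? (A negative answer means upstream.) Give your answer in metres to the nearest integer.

Perpendicular speed = 5.992 m/s; crossing time = 184 / 5.992 = 30.710 s.
Net downstream speed = 6.760 m/s.
Drift = 6.760 × 30.710 = 207.601 m (downstream).

208 m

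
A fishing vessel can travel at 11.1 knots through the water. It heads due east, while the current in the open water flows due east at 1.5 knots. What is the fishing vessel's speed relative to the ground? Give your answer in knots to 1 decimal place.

Taking east as x and north as y: velocity relative to the water = (11.100, 0.000) knots; the water relative to ground = (1.500, 0.000) knots.
Velocity relative to ground = (11.100, 0.000) + (1.500, 0.000) = (12.600, 0.000) knots.
Speed = |(12.600, 0.000)| = 12.600 knots.

12.6 knots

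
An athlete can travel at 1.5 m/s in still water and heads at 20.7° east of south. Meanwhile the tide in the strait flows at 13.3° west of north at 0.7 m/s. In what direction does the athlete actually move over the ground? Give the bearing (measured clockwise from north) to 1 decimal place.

Taking east as x and north as y: velocity relative to the water = (0.530, -1.403) m/s; the water relative to ground = (-0.161, 0.681) m/s.
Velocity relative to ground = (0.530, -1.403) + (-0.161, 0.681) = (0.369, -0.722) m/s.
Bearing = atan2(0.37, -0.72) = 152.92° clockwise from north.

152.9°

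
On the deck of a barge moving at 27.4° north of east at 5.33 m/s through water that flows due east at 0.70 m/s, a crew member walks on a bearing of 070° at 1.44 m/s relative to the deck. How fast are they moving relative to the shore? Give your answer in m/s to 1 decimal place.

In east/north components (m/s): crew member relative to barge = (1.353, 0.493); barge relative to water = (4.732, 2.453); water relative to ground = (0.700, 0.000).
Sum = (6.785, 2.945) m/s.
Speed = |(6.785, 2.945)| = 7.397 m/s.

7.4 m/s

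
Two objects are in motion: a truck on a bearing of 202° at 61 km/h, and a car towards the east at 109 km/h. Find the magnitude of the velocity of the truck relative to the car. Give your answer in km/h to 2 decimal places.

Taking east as x and north as y: truck velocity = (-22.851, -56.558) km/h; car velocity = (109.000, 0.000) km/h.
Velocity of truck relative to car = (-22.851, -56.558) − (109.000, 0.000) = (-131.851, -56.558) km/h.
Magnitude = |(-131.851, -56.558)| = 143.470 km/h.

143.47 km/h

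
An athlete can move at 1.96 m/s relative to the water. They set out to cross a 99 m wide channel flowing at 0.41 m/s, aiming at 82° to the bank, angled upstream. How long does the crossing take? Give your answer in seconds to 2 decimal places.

51.01 s

The component of the athlete's velocity perpendicular to the bank is 1.96 × sin 82° = 1.941 m/s.
Only the cross-stream component determines the crossing time; the current contributes nothing perpendicular to the bank.
Time = 99 / 1.941 = 51.007 s.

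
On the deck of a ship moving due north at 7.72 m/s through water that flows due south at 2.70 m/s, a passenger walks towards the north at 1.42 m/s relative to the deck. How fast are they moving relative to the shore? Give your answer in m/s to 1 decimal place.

6.4 m/s

In east/north components (m/s): passenger relative to ship = (0.000, 1.420); ship relative to water = (0.000, 7.720); water relative to ground = (0.000, -2.700).
Sum = (0.000, 6.440) m/s.
Speed = |(0.000, 6.440)| = 6.440 m/s.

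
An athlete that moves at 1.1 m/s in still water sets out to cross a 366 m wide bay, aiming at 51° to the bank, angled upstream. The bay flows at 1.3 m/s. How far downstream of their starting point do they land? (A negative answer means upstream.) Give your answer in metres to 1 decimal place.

Perpendicular speed = 0.855 m/s; crossing time = 366 / 0.855 = 428.140 s.
Net downstream speed = 0.608 m/s.
Drift = 0.608 × 428.140 = 260.201 m (downstream).

260.2 m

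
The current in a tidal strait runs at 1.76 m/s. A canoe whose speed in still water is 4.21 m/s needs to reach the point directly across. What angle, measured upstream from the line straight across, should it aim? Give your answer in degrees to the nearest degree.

25°

To cancel the current, the upstream component of the canoe's velocity must equal the flow: 4.21 sin θ = 1.76.
sin θ = 1.76 / 4.21 = 0.4181.
θ = arcsin(0.4181) = 24.712°.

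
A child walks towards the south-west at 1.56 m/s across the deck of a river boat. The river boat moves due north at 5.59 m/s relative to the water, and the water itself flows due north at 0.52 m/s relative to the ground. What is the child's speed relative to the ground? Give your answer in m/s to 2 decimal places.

5.13 m/s

In east/north components (m/s): child relative to river boat = (-1.103, -1.103); river boat relative to water = (0.000, 5.590); water relative to ground = (0.000, 0.520).
Sum = (-1.103, 5.007) m/s.
Speed = |(-1.103, 5.007)| = 5.127 m/s.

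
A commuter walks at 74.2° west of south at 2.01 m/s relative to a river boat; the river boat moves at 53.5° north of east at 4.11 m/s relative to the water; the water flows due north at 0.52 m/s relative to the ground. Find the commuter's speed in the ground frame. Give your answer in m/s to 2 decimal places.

3.32 m/s

In east/north components (m/s): commuter relative to river boat = (-1.934, -0.547); river boat relative to water = (2.445, 3.304); water relative to ground = (0.000, 0.520).
Sum = (0.511, 3.277) m/s.
Speed = |(0.511, 3.277)| = 3.316 m/s.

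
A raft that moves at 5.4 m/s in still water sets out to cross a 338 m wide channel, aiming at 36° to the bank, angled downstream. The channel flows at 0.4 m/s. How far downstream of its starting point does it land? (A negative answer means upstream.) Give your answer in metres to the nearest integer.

Perpendicular speed = 3.174 m/s; crossing time = 338 / 3.174 = 106.489 s.
Net downstream speed = 4.769 m/s.
Drift = 4.769 × 106.489 = 507.813 m (downstream).

508 m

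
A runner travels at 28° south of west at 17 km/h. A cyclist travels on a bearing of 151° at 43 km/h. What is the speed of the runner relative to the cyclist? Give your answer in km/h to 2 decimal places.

Taking east as x and north as y: runner velocity = (-15.010, -7.981) km/h; cyclist velocity = (20.847, -37.609) km/h.
Velocity of runner relative to cyclist = (-15.010, -7.981) − (20.847, -37.609) = (-35.857, 29.628) km/h.
Magnitude = |(-35.857, 29.628)| = 46.514 km/h.

46.51 km/h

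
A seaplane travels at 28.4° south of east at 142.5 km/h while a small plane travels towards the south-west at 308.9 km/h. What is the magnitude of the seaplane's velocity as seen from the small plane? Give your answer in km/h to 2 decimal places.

375.34 km/h

Taking east as x and north as y: seaplane velocity = (125.350, -67.776) km/h; small plane velocity = (-218.425, -218.425) km/h.
Velocity of seaplane relative to small plane = (125.350, -67.776) − (-218.425, -218.425) = (343.775, 150.649) km/h.
Magnitude = |(343.775, 150.649)| = 375.335 km/h.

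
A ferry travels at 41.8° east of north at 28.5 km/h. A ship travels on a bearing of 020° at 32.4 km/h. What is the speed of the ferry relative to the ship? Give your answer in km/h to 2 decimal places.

12.14 km/h

Taking east as x and north as y: ferry velocity = (18.996, 21.246) km/h; ship velocity = (11.081, 30.446) km/h.
Velocity of ferry relative to ship = (18.996, 21.246) − (11.081, 30.446) = (7.915, -9.200) km/h.
Magnitude = |(7.915, -9.200)| = 12.136 km/h.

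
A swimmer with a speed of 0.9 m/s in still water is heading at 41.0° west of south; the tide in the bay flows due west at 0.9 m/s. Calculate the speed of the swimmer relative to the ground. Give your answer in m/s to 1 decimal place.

Taking east as x and north as y: velocity relative to the water = (-0.590, -0.679) m/s; the water relative to ground = (-0.900, 0.000) m/s.
Velocity relative to ground = (-0.590, -0.679) + (-0.900, 0.000) = (-1.490, -0.679) m/s.
Speed = |(-1.490, -0.679)| = 1.638 m/s.

1.6 m/s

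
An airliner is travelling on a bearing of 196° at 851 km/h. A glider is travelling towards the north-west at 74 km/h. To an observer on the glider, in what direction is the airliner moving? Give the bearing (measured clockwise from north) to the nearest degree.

Taking east as x and north as y: airliner velocity = (-234.567, -818.034) km/h; glider velocity = (-52.326, 52.326) km/h.
Velocity of airliner relative to glider = (-234.567, -818.034) − (-52.326, 52.326) = (-182.241, -870.360) km/h.
Bearing = atan2(-182.24, -870.36) = 191.83° clockwise from north.

192°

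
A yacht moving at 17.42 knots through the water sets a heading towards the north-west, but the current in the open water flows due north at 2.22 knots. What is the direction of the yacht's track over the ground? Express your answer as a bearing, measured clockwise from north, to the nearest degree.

Taking east as x and north as y: velocity relative to the water = (-12.318, 12.318) knots; the water relative to ground = (0.000, 2.220) knots.
Velocity relative to ground = (-12.318, 12.318) + (0.000, 2.220) = (-12.318, 14.538) knots.
Bearing = atan2(-12.32, 14.54) = 319.73° clockwise from north.

320°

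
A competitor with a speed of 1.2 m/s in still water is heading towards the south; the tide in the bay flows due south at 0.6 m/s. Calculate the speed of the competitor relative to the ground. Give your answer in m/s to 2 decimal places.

1.80 m/s

Taking east as x and north as y: velocity relative to the water = (0.000, -1.200) m/s; the water relative to ground = (0.000, -0.600) m/s.
Velocity relative to ground = (0.000, -1.200) + (0.000, -0.600) = (0.000, -1.800) m/s.
Speed = |(0.000, -1.800)| = 1.800 m/s.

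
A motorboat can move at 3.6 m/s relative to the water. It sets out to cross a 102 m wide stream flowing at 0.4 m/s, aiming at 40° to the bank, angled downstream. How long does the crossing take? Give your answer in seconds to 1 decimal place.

44.1 s

The component of the motorboat's velocity perpendicular to the bank is 3.6 × sin 40° = 2.314 m/s.
The flow acts along the bank and has no component across it.
Time = 102 / 2.314 = 44.079 s.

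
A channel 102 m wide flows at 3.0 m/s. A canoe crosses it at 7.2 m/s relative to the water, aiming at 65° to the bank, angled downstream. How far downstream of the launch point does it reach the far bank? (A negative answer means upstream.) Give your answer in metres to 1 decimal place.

94.5 m

Perpendicular speed = 6.525 m/s; crossing time = 102 / 6.525 = 15.631 s.
Net downstream speed = 6.043 m/s.
Drift = 6.043 × 15.631 = 94.457 m (downstream).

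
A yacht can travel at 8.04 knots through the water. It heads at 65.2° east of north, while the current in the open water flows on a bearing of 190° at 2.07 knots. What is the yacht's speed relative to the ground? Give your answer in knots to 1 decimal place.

7.1 knots

Taking east as x and north as y: velocity relative to the water = (7.299, 3.372) knots; the water relative to ground = (-0.359, -2.039) knots.
Velocity relative to ground = (7.299, 3.372) + (-0.359, -2.039) = (6.939, 1.334) knots.
Speed = |(6.939, 1.334)| = 7.066 knots.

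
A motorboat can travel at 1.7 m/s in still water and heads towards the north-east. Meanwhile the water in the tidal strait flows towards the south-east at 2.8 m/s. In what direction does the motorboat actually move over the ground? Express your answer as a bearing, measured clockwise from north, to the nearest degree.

104°

Taking east as x and north as y: velocity relative to the water = (1.202, 1.202) m/s; the water relative to ground = (1.980, -1.980) m/s.
Velocity relative to ground = (1.202, 1.202) + (1.980, -1.980) = (3.182, -0.778) m/s.
Bearing = atan2(3.18, -0.78) = 103.74° clockwise from north.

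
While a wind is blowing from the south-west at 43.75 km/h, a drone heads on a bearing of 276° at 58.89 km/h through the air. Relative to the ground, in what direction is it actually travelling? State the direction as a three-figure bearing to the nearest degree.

323°

Taking east as x and north as y: velocity relative to the air = (-58.567, 6.156) km/h; the air relative to ground = (30.936, 30.936) km/h.
Velocity relative to ground = (-58.567, 6.156) + (30.936, 30.936) = (-27.631, 37.092) km/h.
Bearing = atan2(-27.63, 37.09) = 323.32° clockwise from north.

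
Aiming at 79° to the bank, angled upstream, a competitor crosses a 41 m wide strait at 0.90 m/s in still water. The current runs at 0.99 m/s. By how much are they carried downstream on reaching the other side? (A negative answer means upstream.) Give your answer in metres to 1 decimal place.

Perpendicular speed = 0.883 m/s; crossing time = 41 / 0.883 = 46.408 s.
Net downstream speed = 0.818 m/s.
Drift = 0.818 × 46.408 = 37.975 m (downstream).

38.0 m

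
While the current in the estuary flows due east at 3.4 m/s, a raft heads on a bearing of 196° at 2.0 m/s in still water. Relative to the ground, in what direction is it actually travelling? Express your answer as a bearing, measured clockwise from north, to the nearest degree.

124°

Taking east as x and north as y: velocity relative to the water = (-0.551, -1.923) m/s; the water relative to ground = (3.400, 0.000) m/s.
Velocity relative to ground = (-0.551, -1.923) + (3.400, 0.000) = (2.849, -1.923) m/s.
Bearing = atan2(2.85, -1.92) = 124.01° clockwise from north.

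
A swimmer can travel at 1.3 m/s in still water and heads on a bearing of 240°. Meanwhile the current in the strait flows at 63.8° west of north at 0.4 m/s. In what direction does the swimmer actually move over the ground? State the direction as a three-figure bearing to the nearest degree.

Taking east as x and north as y: velocity relative to the water = (-1.126, -0.650) m/s; the water relative to ground = (-0.359, 0.177) m/s.
Velocity relative to ground = (-1.126, -0.650) + (-0.359, 0.177) = (-1.485, -0.473) m/s.
Bearing = atan2(-1.48, -0.47) = 252.32° clockwise from north.

252°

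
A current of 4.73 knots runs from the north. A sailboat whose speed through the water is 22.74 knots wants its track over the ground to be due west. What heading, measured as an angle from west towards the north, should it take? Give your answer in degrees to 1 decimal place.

The current pushes perpendicular to the desired track; the heading must have a component into the current equal to 4.73 knots: 22.74 sin θ = 4.73.
sin θ = 0.2080, so θ = 12.005°.

12.0°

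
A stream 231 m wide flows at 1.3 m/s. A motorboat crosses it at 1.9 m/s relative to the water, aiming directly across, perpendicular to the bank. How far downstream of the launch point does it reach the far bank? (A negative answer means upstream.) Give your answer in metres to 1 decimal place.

Perpendicular speed = 1.900 m/s; crossing time = 231 / 1.900 = 121.579 s.
Net downstream speed = 1.300 m/s.
Drift = 1.300 × 121.579 = 158.053 m (downstream).

158.1 m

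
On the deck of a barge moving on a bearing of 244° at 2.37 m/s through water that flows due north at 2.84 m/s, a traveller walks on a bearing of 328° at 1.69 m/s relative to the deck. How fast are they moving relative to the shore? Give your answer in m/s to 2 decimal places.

In east/north components (m/s): traveller relative to barge = (-0.896, 1.433); barge relative to water = (-2.130, -1.039); water relative to ground = (0.000, 2.840).
Sum = (-3.026, 3.234) m/s.
Speed = |(-3.026, 3.234)| = 4.429 m/s.

4.43 m/s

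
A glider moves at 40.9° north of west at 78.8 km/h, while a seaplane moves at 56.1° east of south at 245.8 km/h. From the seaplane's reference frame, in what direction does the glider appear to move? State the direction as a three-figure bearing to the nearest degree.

306°

Taking east as x and north as y: glider velocity = (-59.561, 51.594) km/h; seaplane velocity = (204.017, -137.094) km/h.
Velocity of glider relative to seaplane = (-59.561, 51.594) − (204.017, -137.094) = (-263.578, 188.687) km/h.
Bearing = atan2(-263.58, 188.69) = 305.60° clockwise from north.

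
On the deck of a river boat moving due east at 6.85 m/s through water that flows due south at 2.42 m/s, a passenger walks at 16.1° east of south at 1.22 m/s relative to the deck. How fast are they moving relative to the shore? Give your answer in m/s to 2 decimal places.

In east/north components (m/s): passenger relative to river boat = (0.338, -1.172); river boat relative to water = (6.850, 0.000); water relative to ground = (0.000, -2.420).
Sum = (7.188, -3.592) m/s.
Speed = |(7.188, -3.592)| = 8.036 m/s.

8.04 m/s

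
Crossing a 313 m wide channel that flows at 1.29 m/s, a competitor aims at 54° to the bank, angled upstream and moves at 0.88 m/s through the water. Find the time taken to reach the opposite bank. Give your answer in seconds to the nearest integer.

440 s

The component of the competitor's velocity perpendicular to the bank is 0.88 × sin 54° = 0.712 m/s.
Only the cross-stream component determines the crossing time; the current contributes nothing perpendicular to the bank.
Time = 313 / 0.712 = 439.647 s.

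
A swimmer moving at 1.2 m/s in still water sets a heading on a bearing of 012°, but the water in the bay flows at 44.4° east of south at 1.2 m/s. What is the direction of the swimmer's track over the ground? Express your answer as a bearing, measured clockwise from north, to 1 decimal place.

Taking east as x and north as y: velocity relative to the water = (0.249, 1.174) m/s; the water relative to ground = (0.840, -0.857) m/s.
Velocity relative to ground = (0.249, 1.174) + (0.840, -0.857) = (1.089, 0.316) m/s.
Bearing = atan2(1.09, 0.32) = 73.80° clockwise from north.

073.8°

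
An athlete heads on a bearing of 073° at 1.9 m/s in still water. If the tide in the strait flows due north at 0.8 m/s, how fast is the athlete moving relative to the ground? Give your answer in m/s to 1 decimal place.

2.3 m/s

Taking east as x and north as y: velocity relative to the water = (1.817, 0.556) m/s; the water relative to ground = (0.000, 0.800) m/s.
Velocity relative to ground = (1.817, 0.556) + (0.000, 0.800) = (1.817, 1.356) m/s.
Speed = |(1.817, 1.356)| = 2.267 m/s.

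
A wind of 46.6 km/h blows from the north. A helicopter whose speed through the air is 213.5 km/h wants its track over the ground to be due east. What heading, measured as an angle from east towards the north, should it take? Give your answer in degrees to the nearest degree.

13°

The wind pushes perpendicular to the desired track; the heading must have a component into the wind equal to 46.6 km/h: 213.5 sin θ = 46.6.
sin θ = 0.2183, so θ = 12.607°.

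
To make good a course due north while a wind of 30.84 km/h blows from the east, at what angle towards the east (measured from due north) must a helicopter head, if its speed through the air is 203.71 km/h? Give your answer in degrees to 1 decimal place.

The wind pushes perpendicular to the desired track; the heading must have a component into the wind equal to 30.84 km/h: 203.71 sin θ = 30.84.
sin θ = 0.1514, so θ = 8.708°.

8.7°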